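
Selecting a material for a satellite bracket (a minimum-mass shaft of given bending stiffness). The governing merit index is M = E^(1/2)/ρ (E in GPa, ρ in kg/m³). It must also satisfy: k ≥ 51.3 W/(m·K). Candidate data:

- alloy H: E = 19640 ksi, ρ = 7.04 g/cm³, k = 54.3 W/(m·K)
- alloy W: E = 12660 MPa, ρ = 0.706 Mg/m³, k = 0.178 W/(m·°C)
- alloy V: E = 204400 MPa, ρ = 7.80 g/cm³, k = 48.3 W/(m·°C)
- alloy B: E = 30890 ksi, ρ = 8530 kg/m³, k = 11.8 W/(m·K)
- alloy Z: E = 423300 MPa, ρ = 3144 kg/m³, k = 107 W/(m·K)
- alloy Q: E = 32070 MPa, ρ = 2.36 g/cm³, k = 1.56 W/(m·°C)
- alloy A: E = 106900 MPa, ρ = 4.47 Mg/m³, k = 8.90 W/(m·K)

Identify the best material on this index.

Screen on constraints: k ≥ 51.3 W/(m·K). Survivors: alloy H, alloy Z.
After converting to SI:
  alloy H: E = 135.4 GPa, ρ = 7040 kg/m³
  alloy Z: E = 423.3 GPa, ρ = 3144 kg/m³
  alloy Z: M = 6.54×10⁻³
  alloy H: M = 1.65×10⁻³
Alloy Z ranks first.

alloy Z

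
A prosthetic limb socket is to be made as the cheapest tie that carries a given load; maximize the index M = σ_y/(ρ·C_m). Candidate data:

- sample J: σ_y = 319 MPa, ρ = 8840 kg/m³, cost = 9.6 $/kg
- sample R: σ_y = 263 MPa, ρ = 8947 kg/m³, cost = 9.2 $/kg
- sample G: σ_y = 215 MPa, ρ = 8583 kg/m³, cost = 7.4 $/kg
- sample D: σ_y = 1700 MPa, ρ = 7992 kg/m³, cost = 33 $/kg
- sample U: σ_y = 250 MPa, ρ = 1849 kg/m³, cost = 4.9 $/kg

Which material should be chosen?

sample U

Computing M directly (units already consistent):
  sample U: M = 27.6 kN·m per $
  sample D: M = 6.45 kN·m per $
  sample J: M = 3.76 kN·m per $
  sample G: M = 3.39 kN·m per $
  sample R: M = 3.20 kN·m per $
Sample U ranks first.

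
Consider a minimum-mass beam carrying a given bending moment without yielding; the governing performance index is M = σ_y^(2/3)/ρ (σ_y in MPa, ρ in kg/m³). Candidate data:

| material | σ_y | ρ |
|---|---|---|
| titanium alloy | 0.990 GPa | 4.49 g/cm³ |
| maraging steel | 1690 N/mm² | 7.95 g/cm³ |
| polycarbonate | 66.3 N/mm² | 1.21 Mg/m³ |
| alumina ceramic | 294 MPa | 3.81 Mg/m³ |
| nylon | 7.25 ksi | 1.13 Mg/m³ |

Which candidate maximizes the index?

Convert each candidate to consistent units, then evaluate M:
  titanium alloy: σ_y = 990.0 MPa, ρ = 4490 kg/m³
  maraging steel: σ_y = 1690 MPa, ρ = 7950 kg/m³
  polycarbonate: σ_y = 66.30 MPa, ρ = 1210 kg/m³
  alumina ceramic: σ_y = 294.0 MPa, ρ = 3810 kg/m³
  nylon: σ_y = 49.99 MPa, ρ = 1130 kg/m³
  titanium alloy: M = 22.1×10⁻³
  maraging steel: M = 17.8×10⁻³
  polycarbonate: M = 13.5×10⁻³
  nylon: M = 12.0×10⁻³
  alumina ceramic: M = 11.6×10⁻³
Highest index: titanium alloy.

titanium alloy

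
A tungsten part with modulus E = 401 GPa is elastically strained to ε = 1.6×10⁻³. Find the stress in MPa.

σ = E·ε = 401000 MPa × 1.6×10⁻³ = 642 MPa.

642 MPa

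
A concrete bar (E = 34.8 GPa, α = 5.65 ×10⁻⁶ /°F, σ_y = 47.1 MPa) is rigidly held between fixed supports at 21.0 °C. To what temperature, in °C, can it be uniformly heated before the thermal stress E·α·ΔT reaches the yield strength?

α = 5.65×10⁻⁶/°F × 9/5 = 10.2×10⁻⁶/K.
E·α·ΔT = 47.10 MPa ⇒ ΔT = 47.10 / (34.80×10³ × 10.2×10⁻⁶) = 133.1 K.
T = 21.0 + 133.1 = 154.1 °C.

154 °C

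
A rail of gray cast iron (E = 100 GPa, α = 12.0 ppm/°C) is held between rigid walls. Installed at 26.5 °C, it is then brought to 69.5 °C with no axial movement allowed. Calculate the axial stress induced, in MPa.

51.6 MPa

ΔT = 43.00 K. Constrained thermal stress σ = E·α·ΔT = 100.0×10³ MPa × 12.0×10⁻⁶ × 43.00 = 51.6 MPa (compressive).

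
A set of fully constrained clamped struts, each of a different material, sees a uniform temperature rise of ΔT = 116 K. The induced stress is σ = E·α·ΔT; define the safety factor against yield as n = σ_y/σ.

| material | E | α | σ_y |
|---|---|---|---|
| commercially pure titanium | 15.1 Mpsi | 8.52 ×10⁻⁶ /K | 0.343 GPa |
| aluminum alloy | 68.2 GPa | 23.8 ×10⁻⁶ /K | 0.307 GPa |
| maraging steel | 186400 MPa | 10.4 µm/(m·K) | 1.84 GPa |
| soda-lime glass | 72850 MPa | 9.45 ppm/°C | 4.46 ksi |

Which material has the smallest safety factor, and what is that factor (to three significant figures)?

With everything in SI (GPa, ×10⁻⁶/K, MPa):
  commercially pure titanium: E = 104.1, α = 8.52, σ_y = 343.0 → σ = 103 MPa, n = 3.33
  aluminum alloy: E = 68.20, α = 23.8, σ_y = 307.0 → σ = 188 MPa, n = 1.63
  maraging steel: E = 186.4, α = 10.4, σ_y = 1840 → σ = 225 MPa, n = 8.18
  soda-lime glass: E = 72.85, α = 9.45, σ_y = 30.75 → σ = 79.9 MPa, n = 0.385
The minimum is soda-lime glass at n = 0.385.

soda-lime glass, n = 0.385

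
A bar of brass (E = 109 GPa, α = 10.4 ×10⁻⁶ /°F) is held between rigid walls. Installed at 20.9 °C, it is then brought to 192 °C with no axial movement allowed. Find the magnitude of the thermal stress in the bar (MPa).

349 MPa

α = 10.4×10⁻⁶/°F × 9/5 = 18.7×10⁻⁶/K.
ΔT = 171.1 K. Constrained thermal stress σ = E·α·ΔT = 109.0×10³ MPa × 18.7×10⁻⁶ × 171.1 = 349 MPa (compressive).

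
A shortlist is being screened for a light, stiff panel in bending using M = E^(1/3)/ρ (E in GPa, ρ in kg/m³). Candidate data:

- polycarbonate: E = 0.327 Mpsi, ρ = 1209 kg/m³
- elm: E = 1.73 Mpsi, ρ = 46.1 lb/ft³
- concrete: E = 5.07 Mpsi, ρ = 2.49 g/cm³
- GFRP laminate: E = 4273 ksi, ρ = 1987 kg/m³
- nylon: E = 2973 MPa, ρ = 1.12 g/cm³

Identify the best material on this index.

Convert each candidate to consistent units, then evaluate M:
  polycarbonate: E = 2.255 GPa, ρ = 1209 kg/m³
  elm: E = 11.93 GPa, ρ = 738.5 kg/m³
  concrete: E = 34.96 GPa, ρ = 2490 kg/m³
  GFRP laminate: E = 29.46 GPa, ρ = 1987 kg/m³
  nylon: E = 2.973 GPa, ρ = 1120 kg/m³
  elm: M = 3.09×10⁻³
  GFRP laminate: M = 1.55×10⁻³
  concrete: M = 1.31×10⁻³
  nylon: M = 1.28×10⁻³
  polycarbonate: M = 1.08×10⁻³
Highest index: elm.

elm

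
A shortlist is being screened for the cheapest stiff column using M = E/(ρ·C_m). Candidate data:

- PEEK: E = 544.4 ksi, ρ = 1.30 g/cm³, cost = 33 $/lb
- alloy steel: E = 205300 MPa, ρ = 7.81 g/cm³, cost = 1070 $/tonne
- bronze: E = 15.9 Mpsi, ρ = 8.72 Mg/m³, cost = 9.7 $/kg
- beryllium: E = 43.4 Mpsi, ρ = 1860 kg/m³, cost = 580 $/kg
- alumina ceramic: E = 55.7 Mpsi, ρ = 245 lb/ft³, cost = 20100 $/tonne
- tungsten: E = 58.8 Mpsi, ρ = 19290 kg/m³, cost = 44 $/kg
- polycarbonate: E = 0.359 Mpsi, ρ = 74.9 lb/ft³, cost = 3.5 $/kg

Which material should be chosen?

alloy steel

In SI units:
  PEEK: E = 3.754 GPa, ρ = 1300 kg/m³, cost = 72.75 $/kg
  alloy steel: E = 205.3 GPa, ρ = 7810 kg/m³, cost = 1.070 $/kg
  bronze: E = 109.6 GPa, ρ = 8720 kg/m³, cost = 9.700 $/kg
  beryllium: E = 299.2 GPa, ρ = 1860 kg/m³, cost = 580.0 $/kg
  alumina ceramic: E = 384.0 GPa, ρ = 3925 kg/m³, cost = 20.10 $/kg
  tungsten: E = 405.4 GPa, ρ = 19290 kg/m³, cost = 44.00 $/kg
  polycarbonate: E = 2.475 GPa, ρ = 1200 kg/m³, cost = 3.500 $/kg
  alloy steel: M = 24.6 MN·m per $
  alumina ceramic: M = 4.87 MN·m per $
  bronze: M = 1.30 MN·m per $
  polycarbonate: M = 0.589 MN·m per $
  tungsten: M = 0.478 MN·m per $
  beryllium: M = 0.277 MN·m per $
  PEEK: M = 0.0397 MN·m per $
Alloy steel has the largest M.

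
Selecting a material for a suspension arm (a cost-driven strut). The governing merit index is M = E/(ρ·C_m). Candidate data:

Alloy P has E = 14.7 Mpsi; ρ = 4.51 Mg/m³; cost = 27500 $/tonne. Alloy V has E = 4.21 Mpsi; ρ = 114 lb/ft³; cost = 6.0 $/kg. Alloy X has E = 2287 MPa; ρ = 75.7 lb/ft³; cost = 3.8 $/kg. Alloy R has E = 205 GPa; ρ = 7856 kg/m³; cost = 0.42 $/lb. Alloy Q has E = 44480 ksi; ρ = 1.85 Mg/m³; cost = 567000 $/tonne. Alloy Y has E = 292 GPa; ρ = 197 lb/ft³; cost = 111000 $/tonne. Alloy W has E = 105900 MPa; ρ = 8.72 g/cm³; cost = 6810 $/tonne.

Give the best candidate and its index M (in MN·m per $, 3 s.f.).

Convert each candidate to consistent units, then evaluate M:
  alloy P: E = 101.4 GPa, ρ = 4510 kg/m³, cost = 27.50 $/kg
  alloy V: E = 29.03 GPa, ρ = 1826 kg/m³, cost = 6.000 $/kg
  alloy X: E = 2.287 GPa, ρ = 1213 kg/m³, cost = 3.800 $/kg
  alloy R: E = 205.0 GPa, ρ = 7856 kg/m³, cost = 0.9259 $/kg
  alloy Q: E = 306.7 GPa, ρ = 1850 kg/m³, cost = 567.0 $/kg
  alloy Y: E = 292.0 GPa, ρ = 3156 kg/m³, cost = 111.0 $/kg
  alloy W: E = 105.9 GPa, ρ = 8720 kg/m³, cost = 6.810 $/kg
  alloy R: M = 28.2 MN·m per $
  alloy V: M = 2.65 MN·m per $
  alloy W: M = 1.78 MN·m per $
  alloy Y: M = 0.834 MN·m per $
  alloy P: M = 0.817 MN·m per $
  alloy X: M = 0.496 MN·m per $
  alloy Q: M = 0.292 MN·m per $
The maximum is for alloy R.

alloy R, M = 28.2 MN·m per $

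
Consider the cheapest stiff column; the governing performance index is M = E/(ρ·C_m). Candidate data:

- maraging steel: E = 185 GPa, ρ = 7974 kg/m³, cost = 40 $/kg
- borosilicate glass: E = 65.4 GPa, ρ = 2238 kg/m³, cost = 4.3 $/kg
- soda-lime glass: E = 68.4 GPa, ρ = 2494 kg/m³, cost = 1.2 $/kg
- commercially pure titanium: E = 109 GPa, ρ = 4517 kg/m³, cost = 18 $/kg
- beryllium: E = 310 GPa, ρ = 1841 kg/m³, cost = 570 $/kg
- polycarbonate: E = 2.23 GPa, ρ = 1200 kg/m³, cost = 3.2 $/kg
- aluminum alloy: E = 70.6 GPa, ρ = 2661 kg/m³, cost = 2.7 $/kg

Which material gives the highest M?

Computing M directly (units already consistent):
  soda-lime glass: M = 22.9 MN·m per $
  aluminum alloy: M = 9.83 MN·m per $
  borosilicate glass: M = 6.80 MN·m per $
  commercially pure titanium: M = 1.34 MN·m per $
  polycarbonate: M = 0.581 MN·m per $
  maraging steel: M = 0.580 MN·m per $
  beryllium: M = 0.295 MN·m per $
Soda-lime glass has the largest M.

soda-lime glass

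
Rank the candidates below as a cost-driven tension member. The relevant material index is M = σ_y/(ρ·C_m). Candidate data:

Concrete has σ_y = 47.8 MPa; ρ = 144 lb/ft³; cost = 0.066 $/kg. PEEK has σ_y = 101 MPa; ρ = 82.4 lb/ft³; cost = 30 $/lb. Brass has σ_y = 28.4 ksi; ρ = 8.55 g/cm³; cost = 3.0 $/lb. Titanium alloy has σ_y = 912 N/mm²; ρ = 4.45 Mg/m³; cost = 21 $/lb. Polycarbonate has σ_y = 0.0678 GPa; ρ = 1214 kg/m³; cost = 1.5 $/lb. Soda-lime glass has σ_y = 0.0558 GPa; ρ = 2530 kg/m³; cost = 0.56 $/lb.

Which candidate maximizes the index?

Putting every candidate on a common basis:
  concrete: σ_y = 47.80 MPa, ρ = 2307 kg/m³, cost = 0.06600 $/kg
  PEEK: σ_y = 101.0 MPa, ρ = 1320 kg/m³, cost = 66.14 $/kg
  brass: σ_y = 195.8 MPa, ρ = 8550 kg/m³, cost = 6.614 $/kg
  titanium alloy: σ_y = 912.0 MPa, ρ = 4450 kg/m³, cost = 46.30 $/kg
  polycarbonate: σ_y = 67.80 MPa, ρ = 1214 kg/m³, cost = 3.307 $/kg
  soda-lime glass: σ_y = 55.80 MPa, ρ = 2530 kg/m³, cost = 1.235 $/kg
  concrete: M = 314 kN·m per $
  soda-lime glass: M = 17.9 kN·m per $
  polycarbonate: M = 16.9 kN·m per $
  titanium alloy: M = 4.43 kN·m per $
  brass: M = 3.46 kN·m per $
  PEEK: M = 1.16 kN·m per $
Highest index: concrete.

concrete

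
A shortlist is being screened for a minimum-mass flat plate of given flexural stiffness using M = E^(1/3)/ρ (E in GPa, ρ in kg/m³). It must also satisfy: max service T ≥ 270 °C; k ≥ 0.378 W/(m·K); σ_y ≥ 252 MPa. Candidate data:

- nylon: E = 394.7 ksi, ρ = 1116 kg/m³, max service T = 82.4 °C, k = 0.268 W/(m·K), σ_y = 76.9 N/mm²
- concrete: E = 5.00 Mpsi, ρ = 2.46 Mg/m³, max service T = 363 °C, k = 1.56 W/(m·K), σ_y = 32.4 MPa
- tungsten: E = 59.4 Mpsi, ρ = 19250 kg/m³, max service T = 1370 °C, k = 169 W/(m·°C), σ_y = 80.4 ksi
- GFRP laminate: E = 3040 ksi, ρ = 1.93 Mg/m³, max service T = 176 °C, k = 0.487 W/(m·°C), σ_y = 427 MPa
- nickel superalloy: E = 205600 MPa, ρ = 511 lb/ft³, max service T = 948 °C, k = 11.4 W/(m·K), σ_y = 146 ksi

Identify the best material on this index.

Screen on constraints: max service T ≥ 270 °C; k ≥ 0.378 W/(m·K); σ_y ≥ 252 MPa. Survivors: tungsten, nickel superalloy.
Convert each candidate to consistent units, then evaluate M:
  tungsten: E = 409.5 GPa, ρ = 19250 kg/m³
  nickel superalloy: E = 205.6 GPa, ρ = 8185 kg/m³
  nickel superalloy: M = 0.721×10⁻³
  tungsten: M = 0.386×10⁻³
Nickel superalloy has the largest M.

nickel superalloy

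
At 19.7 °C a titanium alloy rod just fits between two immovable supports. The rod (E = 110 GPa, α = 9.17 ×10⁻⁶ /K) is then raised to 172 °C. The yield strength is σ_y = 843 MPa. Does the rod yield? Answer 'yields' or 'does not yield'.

does not yield

ΔT = 152.3 K. Constrained thermal stress σ = E·α·ΔT = 110.0×10³ MPa × 9.17×10⁻⁶ × 152.3 = 154 MPa (compressive).
Compare to σ_y = 843 MPa: σ < σ_y, so it does not yield.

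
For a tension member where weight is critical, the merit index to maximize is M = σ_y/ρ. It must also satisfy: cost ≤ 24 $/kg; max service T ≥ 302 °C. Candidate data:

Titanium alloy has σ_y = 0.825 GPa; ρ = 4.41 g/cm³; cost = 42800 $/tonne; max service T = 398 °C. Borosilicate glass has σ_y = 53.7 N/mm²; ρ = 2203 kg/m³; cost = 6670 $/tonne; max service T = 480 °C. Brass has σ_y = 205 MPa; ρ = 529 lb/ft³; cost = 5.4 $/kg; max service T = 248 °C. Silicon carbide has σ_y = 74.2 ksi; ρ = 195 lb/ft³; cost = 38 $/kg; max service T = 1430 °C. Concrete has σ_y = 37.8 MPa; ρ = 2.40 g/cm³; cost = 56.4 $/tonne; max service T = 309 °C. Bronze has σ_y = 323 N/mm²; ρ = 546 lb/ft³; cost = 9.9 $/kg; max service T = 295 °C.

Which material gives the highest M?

Screen on constraints: cost ≤ 24 $/kg; max service T ≥ 302 °C. Survivors: borosilicate glass, concrete.
In SI units:
  borosilicate glass: σ_y = 53.70 MPa, ρ = 2203 kg/m³
  concrete: σ_y = 37.80 MPa, ρ = 2400 kg/m³
  borosilicate glass: M = 24.4 kN·m/kg
  concrete: M = 15.8 kN·m/kg
Borosilicate glass has the largest M.

borosilicate glass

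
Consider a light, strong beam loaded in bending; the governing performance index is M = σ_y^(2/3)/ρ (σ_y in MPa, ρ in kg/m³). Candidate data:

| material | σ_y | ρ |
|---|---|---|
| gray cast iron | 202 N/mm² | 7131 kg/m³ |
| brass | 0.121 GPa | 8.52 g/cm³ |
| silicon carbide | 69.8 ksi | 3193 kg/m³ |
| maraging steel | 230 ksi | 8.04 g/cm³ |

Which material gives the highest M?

Normalizing units and computing the index:
  gray cast iron: σ_y = 202.0 MPa, ρ = 7131 kg/m³
  brass: σ_y = 121.0 MPa, ρ = 8520 kg/m³
  silicon carbide: σ_y = 481.3 MPa, ρ = 3193 kg/m³
  maraging steel: σ_y = 1586 MPa, ρ = 8040 kg/m³
  silicon carbide: M = 19.2×10⁻³
  maraging steel: M = 16.9×10⁻³
  gray cast iron: M = 4.83×10⁻³
  brass: M = 2.87×10⁻³
The maximum is for silicon carbide.

silicon carbide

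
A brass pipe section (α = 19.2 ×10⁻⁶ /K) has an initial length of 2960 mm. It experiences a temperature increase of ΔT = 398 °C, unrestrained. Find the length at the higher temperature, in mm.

ΔL = α·L₀·ΔT = 19.2×10⁻⁶ × 2960 mm × 398.0 K = 22.6 mm.
L = L₀ + ΔL = 2960 + 22.6 = 2982.6 mm.

2982.6 mm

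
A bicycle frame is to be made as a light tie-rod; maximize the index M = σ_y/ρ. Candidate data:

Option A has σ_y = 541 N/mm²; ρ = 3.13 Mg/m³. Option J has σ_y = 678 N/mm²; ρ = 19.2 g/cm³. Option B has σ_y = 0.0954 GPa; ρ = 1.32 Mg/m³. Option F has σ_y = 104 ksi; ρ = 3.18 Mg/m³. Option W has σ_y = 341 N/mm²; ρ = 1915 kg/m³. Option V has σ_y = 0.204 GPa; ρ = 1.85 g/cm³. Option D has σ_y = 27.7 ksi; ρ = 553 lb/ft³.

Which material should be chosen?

Convert each candidate to consistent units, then evaluate M:
  option A: σ_y = 541.0 MPa, ρ = 3130 kg/m³
  option J: σ_y = 678.0 MPa, ρ = 19200 kg/m³
  option B: σ_y = 95.40 MPa, ρ = 1320 kg/m³
  option F: σ_y = 717.1 MPa, ρ = 3180 kg/m³
  option W: σ_y = 341.0 MPa, ρ = 1915 kg/m³
  option V: σ_y = 204.0 MPa, ρ = 1850 kg/m³
  option D: σ_y = 191.0 MPa, ρ = 8858 kg/m³
  option F: M = 225 kN·m/kg
  option W: M = 178 kN·m/kg
  option A: M = 173 kN·m/kg
  option V: M = 110 kN·m/kg
  option B: M = 72.3 kN·m/kg
  option J: M = 35.3 kN·m/kg
  option D: M = 21.6 kN·m/kg
Option F ranks first.

option F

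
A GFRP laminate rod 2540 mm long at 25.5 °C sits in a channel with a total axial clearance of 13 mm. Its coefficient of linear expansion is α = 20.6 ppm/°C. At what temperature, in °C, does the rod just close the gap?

274 °C

α·L₀·ΔT = 13.0 mm ⇒ ΔT = 13.0 / (20.6×10⁻⁶ × 2540.0) = 248.5 K.
T = 25.5 + 248.5 = 274.0 °C.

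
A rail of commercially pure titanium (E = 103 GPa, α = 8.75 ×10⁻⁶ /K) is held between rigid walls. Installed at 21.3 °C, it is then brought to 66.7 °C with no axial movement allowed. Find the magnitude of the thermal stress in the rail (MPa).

40.9 MPa

ΔT = 45.40 K. Constrained thermal stress σ = E·α·ΔT = 103.0×10³ MPa × 8.75×10⁻⁶ × 45.40 = 40.9 MPa (compressive).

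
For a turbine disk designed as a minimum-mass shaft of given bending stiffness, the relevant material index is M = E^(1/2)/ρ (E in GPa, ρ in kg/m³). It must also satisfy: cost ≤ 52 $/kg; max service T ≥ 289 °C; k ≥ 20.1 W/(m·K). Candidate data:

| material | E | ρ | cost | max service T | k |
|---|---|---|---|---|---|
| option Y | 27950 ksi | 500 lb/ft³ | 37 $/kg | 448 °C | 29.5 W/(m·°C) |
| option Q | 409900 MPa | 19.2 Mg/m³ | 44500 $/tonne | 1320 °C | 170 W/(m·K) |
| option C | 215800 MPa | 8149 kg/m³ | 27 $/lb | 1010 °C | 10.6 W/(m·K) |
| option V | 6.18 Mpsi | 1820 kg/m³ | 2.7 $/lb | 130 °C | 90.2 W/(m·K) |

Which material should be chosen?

option Y

Screen on constraints: cost ≤ 52 $/kg; max service T ≥ 289 °C; k ≥ 20.1 W/(m·K). Survivors: option Y, option Q.
Convert each candidate to consistent units, then evaluate M:
  option Y: E = 192.7 GPa, ρ = 8009 kg/m³
  option Q: E = 409.9 GPa, ρ = 19200 kg/m³
  option Y: M = 1.73×10⁻³
  option Q: M = 1.05×10⁻³
Option Y ranks first.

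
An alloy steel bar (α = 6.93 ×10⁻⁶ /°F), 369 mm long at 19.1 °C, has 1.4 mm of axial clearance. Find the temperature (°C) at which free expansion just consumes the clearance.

323 °C

α = 6.93×10⁻⁶/°F × 9/5 = 12.5×10⁻⁶/K.
α·L₀·ΔT = 1.4 mm ⇒ ΔT = 1.4 / (12.5×10⁻⁶ × 369.0) = 304.2 K.
T = 19.1 + 304.2 = 323.3 °C.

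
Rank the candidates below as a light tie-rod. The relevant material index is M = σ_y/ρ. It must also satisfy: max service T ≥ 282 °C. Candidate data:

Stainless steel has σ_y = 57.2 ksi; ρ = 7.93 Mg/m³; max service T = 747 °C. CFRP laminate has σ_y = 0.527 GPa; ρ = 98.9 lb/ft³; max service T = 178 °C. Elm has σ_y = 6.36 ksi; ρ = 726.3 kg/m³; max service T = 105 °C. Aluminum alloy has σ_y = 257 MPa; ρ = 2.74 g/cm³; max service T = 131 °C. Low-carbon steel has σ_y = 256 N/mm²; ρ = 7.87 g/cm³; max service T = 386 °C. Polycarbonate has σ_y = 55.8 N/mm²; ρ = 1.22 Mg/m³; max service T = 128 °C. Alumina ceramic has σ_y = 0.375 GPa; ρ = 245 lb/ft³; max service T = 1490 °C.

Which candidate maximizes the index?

alumina ceramic

Screen on constraints: max service T ≥ 282 °C. Survivors: stainless steel, low-carbon steel, alumina ceramic.
Putting every candidate on a common basis:
  stainless steel: σ_y = 394.4 MPa, ρ = 7930 kg/m³
  low-carbon steel: σ_y = 256.0 MPa, ρ = 7870 kg/m³
  alumina ceramic: σ_y = 375.0 MPa, ρ = 3925 kg/m³
  alumina ceramic: M = 95.6 kN·m/kg
  stainless steel: M = 49.7 kN·m/kg
  low-carbon steel: M = 32.5 kN·m/kg
Alumina ceramic ranks first.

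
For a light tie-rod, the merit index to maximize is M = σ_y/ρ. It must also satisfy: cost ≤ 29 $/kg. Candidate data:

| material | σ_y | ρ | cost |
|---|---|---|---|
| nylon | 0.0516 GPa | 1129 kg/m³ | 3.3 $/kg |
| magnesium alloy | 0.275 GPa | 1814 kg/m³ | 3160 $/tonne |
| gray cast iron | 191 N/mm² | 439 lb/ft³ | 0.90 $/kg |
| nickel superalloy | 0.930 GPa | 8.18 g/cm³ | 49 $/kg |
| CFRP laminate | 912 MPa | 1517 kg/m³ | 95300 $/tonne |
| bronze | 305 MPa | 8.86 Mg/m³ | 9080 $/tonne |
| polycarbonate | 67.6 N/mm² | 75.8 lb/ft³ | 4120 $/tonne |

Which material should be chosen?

Screen on constraints: cost ≤ 29 $/kg. Survivors: nylon, magnesium alloy, gray cast iron, bronze, polycarbonate.
After converting to SI:
  nylon: σ_y = 51.60 MPa, ρ = 1129 kg/m³
  magnesium alloy: σ_y = 275.0 MPa, ρ = 1814 kg/m³
  gray cast iron: σ_y = 191.0 MPa, ρ = 7032 kg/m³
  bronze: σ_y = 305.0 MPa, ρ = 8860 kg/m³
  polycarbonate: σ_y = 67.60 MPa, ρ = 1214 kg/m³
  magnesium alloy: M = 152 kN·m/kg
  polycarbonate: M = 55.7 kN·m/kg
  nylon: M = 45.7 kN·m/kg
  bronze: M = 34.4 kN·m/kg
  gray cast iron: M = 27.2 kN·m/kg
The maximum is for magnesium alloy.

magnesium alloy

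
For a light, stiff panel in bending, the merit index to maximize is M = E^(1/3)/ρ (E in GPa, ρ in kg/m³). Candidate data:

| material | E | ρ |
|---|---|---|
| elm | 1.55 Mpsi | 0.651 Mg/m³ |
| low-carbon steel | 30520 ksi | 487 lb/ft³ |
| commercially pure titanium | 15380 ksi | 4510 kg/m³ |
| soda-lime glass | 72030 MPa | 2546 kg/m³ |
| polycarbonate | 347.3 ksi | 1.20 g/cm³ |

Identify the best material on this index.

After converting to SI:
  elm: E = 10.69 GPa, ρ = 651.0 kg/m³
  low-carbon steel: E = 210.4 GPa, ρ = 7801 kg/m³
  commercially pure titanium: E = 106.0 GPa, ρ = 4510 kg/m³
  soda-lime glass: E = 72.03 GPa, ρ = 2546 kg/m³
  polycarbonate: E = 2.395 GPa, ρ = 1200 kg/m³
  elm: M = 3.38×10⁻³
  soda-lime glass: M = 1.63×10⁻³
  polycarbonate: M = 1.11×10⁻³
  commercially pure titanium: M = 1.05×10⁻³
  low-carbon steel: M = 0.762×10⁻³
The maximum is for elm.

elm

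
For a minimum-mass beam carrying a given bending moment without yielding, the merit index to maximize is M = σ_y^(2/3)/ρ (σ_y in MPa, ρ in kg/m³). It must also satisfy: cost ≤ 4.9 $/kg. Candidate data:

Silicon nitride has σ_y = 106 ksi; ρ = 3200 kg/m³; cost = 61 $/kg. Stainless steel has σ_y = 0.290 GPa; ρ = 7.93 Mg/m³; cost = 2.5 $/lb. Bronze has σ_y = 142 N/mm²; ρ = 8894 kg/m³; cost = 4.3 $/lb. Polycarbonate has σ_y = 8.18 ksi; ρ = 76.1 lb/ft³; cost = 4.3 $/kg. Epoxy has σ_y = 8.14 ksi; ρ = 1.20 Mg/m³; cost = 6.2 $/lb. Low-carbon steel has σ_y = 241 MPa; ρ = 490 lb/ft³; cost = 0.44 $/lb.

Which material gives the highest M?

polycarbonate

Screen on constraints: cost ≤ 4.9 $/kg. Survivors: polycarbonate, low-carbon steel.
Putting every candidate on a common basis:
  polycarbonate: σ_y = 56.40 MPa, ρ = 1219 kg/m³
  low-carbon steel: σ_y = 241.0 MPa, ρ = 7849 kg/m³
  polycarbonate: M = 12.1×10⁻³
  low-carbon steel: M = 4.93×10⁻³
Polycarbonate ranks first.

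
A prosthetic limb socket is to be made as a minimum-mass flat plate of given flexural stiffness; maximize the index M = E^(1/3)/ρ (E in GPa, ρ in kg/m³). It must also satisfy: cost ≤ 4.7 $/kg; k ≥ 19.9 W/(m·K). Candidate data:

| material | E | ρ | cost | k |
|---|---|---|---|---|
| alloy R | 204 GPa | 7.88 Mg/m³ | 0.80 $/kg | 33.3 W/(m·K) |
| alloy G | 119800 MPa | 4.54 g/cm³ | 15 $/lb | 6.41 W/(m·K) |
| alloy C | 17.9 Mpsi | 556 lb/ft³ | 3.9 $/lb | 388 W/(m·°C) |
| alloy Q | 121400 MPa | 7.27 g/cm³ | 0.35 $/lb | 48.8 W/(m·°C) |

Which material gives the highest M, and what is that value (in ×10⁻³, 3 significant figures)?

Screen on constraints: cost ≤ 4.7 $/kg; k ≥ 19.9 W/(m·K). Survivors: alloy R, alloy Q.
After converting to SI:
  alloy R: E = 204.0 GPa, ρ = 7880 kg/m³
  alloy Q: E = 121.4 GPa, ρ = 7270 kg/m³
  alloy R: M = 0.747×10⁻³
  alloy Q: M = 0.681×10⁻³
Alloy R ranks first.

alloy R, M = 0.747×10⁻³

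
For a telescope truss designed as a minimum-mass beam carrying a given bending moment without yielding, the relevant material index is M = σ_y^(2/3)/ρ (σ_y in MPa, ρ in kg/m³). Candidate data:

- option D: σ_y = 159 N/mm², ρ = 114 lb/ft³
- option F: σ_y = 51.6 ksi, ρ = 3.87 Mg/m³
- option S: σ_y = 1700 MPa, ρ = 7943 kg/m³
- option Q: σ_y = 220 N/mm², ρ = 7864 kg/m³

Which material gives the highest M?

Putting every candidate on a common basis:
  option D: σ_y = 159.0 MPa, ρ = 1826 kg/m³
  option F: σ_y = 355.8 MPa, ρ = 3870 kg/m³
  option S: σ_y = 1700 MPa, ρ = 7943 kg/m³
  option Q: σ_y = 220.0 MPa, ρ = 7864 kg/m³
  option S: M = 17.9×10⁻³
  option D: M = 16.1×10⁻³
  option F: M = 13.0×10⁻³
  option Q: M = 4.63×10⁻³
Option S has the largest M.

option S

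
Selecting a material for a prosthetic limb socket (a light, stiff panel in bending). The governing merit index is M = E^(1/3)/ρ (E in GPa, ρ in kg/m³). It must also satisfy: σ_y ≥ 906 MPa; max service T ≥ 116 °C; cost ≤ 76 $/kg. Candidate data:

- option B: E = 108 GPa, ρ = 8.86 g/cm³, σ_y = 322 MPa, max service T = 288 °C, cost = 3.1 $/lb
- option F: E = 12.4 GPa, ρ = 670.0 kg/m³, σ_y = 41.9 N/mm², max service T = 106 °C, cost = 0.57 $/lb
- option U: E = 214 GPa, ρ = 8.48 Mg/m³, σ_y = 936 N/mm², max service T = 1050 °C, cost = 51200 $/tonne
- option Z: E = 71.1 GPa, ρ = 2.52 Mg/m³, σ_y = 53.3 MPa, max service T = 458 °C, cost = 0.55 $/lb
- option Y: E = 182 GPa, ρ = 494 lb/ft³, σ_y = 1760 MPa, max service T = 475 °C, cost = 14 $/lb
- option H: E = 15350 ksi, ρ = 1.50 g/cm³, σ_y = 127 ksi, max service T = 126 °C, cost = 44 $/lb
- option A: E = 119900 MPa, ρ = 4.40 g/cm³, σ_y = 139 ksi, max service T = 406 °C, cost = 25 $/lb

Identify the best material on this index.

option A

Screen on constraints: σ_y ≥ 906 MPa; max service T ≥ 116 °C; cost ≤ 76 $/kg. Survivors: option U, option Y, option A.
Normalizing units and computing the index:
  option U: E = 214.0 GPa, ρ = 8480 kg/m³
  option Y: E = 182.0 GPa, ρ = 7913 kg/m³
  option A: E = 119.9 GPa, ρ = 4400 kg/m³
  option A: M = 1.12×10⁻³
  option Y: M = 0.716×10⁻³
  option U: M = 0.705×10⁻³
The maximum is for option A.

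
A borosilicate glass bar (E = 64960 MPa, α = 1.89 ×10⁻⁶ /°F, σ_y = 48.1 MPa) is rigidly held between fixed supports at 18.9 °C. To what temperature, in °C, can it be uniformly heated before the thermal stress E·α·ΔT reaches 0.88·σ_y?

E = 64960 MPa = 64.96 GPa.
α = 1.89×10⁻⁶/°F × 9/5 = 3.40×10⁻⁶/K.
E·α·ΔT = 42.33 MPa ⇒ ΔT = 42.33 / (64.96×10³ × 3.40×10⁻⁶) = 191.5 K.
T = 18.9 + 191.5 = 210.4 °C.

210 °C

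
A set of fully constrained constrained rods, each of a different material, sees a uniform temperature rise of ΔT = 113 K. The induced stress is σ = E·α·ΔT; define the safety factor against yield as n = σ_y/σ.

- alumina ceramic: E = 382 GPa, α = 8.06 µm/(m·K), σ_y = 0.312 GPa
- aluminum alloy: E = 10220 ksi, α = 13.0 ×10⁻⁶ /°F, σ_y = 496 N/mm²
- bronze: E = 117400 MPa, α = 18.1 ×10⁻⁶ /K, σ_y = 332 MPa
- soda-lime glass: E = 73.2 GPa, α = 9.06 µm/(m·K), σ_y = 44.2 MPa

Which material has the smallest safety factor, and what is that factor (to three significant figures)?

Per material, after unit conversion:
  alumina ceramic: E = 382.0, α = 8.06, σ_y = 312.0 → σ = 348 MPa, n = 0.897
  aluminum alloy: E = 70.46, α = 23.4, σ_y = 496.0 → σ = 186 MPa, n = 2.66
  bronze: E = 117.4, α = 18.1, σ_y = 332.0 → σ = 240 MPa, n = 1.38
  soda-lime glass: E = 73.20, α = 9.06, σ_y = 44.20 → σ = 74.9 MPa, n = 0.590
Smallest n: soda-lime glass with n = 0.590.

soda-lime glass, n = 0.590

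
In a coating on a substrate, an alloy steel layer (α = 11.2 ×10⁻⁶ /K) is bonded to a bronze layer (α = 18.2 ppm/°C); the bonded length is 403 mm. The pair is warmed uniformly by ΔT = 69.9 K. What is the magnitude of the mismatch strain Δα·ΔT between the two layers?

Δα = |11.2 − 18.2|×10⁻⁶/K = 7.00×10⁻⁶/K.
Mismatch strain = Δα·ΔT = 7.00×10⁻⁶ × 69.9 = 4.89×10⁻⁴.

4.89×10⁻⁴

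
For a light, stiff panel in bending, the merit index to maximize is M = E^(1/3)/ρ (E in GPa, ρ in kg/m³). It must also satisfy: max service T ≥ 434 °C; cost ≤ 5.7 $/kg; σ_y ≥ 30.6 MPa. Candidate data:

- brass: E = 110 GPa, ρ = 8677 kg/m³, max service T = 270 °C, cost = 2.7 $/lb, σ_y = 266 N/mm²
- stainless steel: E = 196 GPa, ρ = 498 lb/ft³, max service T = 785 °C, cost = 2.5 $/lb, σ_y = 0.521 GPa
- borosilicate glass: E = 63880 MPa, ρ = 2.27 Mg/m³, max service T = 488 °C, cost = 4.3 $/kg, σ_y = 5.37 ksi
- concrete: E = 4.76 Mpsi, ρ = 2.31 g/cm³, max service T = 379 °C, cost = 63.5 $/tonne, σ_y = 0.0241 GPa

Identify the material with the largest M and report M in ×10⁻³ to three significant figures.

Screen on constraints: max service T ≥ 434 °C; cost ≤ 5.7 $/kg; σ_y ≥ 30.6 MPa. Survivors: stainless steel, borosilicate glass.
Normalizing units and computing the index:
  stainless steel: E = 196.0 GPa, ρ = 7977 kg/m³
  borosilicate glass: E = 63.88 GPa, ρ = 2270 kg/m³
  borosilicate glass: M = 1.76×10⁻³
  stainless steel: M = 0.728×10⁻³
Borosilicate glass ranks first.

borosilicate glass, M = 1.76×10⁻³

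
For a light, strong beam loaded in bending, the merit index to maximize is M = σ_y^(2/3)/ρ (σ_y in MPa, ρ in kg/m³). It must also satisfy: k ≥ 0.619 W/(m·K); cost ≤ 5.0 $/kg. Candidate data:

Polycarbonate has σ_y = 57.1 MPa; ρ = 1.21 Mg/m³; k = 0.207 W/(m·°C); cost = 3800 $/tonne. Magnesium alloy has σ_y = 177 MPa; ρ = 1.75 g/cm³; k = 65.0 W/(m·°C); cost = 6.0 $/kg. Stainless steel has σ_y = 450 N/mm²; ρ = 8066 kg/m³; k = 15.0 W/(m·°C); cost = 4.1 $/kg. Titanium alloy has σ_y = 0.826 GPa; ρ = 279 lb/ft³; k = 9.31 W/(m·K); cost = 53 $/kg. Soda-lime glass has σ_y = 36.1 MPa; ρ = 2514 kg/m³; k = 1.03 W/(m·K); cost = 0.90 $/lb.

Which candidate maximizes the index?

Screen on constraints: k ≥ 0.619 W/(m·K); cost ≤ 5.0 $/kg. Survivors: stainless steel, soda-lime glass.
In SI units:
  stainless steel: σ_y = 450.0 MPa, ρ = 8066 kg/m³
  soda-lime glass: σ_y = 36.10 MPa, ρ = 2514 kg/m³
  stainless steel: M = 7.28×10⁻³
  soda-lime glass: M = 4.34×10⁻³
The maximum is for stainless steel.

stainless steel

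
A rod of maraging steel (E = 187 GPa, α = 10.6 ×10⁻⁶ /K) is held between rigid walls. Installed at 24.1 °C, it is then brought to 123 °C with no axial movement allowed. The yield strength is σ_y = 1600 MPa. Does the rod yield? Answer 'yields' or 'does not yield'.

ΔT = 98.90 K. Constrained thermal stress σ = E·α·ΔT = 187.0×10³ MPa × 10.6×10⁻⁶ × 98.90 = 196 MPa (compressive).
Compare to σ_y = 1600 MPa: σ < σ_y, so it does not yield.

does not yield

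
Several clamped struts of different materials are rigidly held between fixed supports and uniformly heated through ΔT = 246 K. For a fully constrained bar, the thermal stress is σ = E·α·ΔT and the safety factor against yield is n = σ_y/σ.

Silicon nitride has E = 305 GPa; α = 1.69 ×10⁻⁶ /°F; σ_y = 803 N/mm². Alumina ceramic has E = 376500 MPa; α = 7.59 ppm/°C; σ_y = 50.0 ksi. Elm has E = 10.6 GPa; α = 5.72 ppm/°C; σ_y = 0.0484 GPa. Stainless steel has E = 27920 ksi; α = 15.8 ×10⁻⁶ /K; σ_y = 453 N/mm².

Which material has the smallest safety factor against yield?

Converting E to GPa, α to ×10⁻⁶/K, σ_y to MPa, then σ and n for each:
  silicon nitride: E = 305.0, α = 3.04, σ_y = 803.0 → σ = 228 MPa, n = 3.52
  alumina ceramic: E = 376.5, α = 7.59, σ_y = 344.7 → σ = 703 MPa, n = 0.490
  elm: E = 10.60, α = 5.72, σ_y = 48.40 → σ = 14.9 MPa, n = 3.24
  stainless steel: E = 192.5, α = 15.8, σ_y = 453.0 → σ = 748 MPa, n = 0.605
The minimum is alumina ceramic at n = 0.490.

alumina ceramic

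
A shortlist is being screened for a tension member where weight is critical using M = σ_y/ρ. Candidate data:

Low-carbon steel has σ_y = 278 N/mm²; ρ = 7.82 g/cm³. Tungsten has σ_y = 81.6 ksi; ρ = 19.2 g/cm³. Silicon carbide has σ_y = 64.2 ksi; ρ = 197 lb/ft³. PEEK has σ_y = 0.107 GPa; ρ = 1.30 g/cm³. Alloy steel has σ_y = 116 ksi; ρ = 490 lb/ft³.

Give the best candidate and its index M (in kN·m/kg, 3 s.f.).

Normalizing units and computing the index:
  low-carbon steel: σ_y = 278.0 MPa, ρ = 7820 kg/m³
  tungsten: σ_y = 562.6 MPa, ρ = 19200 kg/m³
  silicon carbide: σ_y = 442.6 MPa, ρ = 3156 kg/m³
  PEEK: σ_y = 107.0 MPa, ρ = 1300 kg/m³
  alloy steel: σ_y = 799.8 MPa, ρ = 7849 kg/m³
  silicon carbide: M = 140 kN·m/kg
  alloy steel: M = 102 kN·m/kg
  PEEK: M = 82.3 kN·m/kg
  low-carbon steel: M = 35.5 kN·m/kg
  tungsten: M = 29.3 kN·m/kg
Silicon carbide ranks first.

silicon carbide, M = 140 kN·m/kg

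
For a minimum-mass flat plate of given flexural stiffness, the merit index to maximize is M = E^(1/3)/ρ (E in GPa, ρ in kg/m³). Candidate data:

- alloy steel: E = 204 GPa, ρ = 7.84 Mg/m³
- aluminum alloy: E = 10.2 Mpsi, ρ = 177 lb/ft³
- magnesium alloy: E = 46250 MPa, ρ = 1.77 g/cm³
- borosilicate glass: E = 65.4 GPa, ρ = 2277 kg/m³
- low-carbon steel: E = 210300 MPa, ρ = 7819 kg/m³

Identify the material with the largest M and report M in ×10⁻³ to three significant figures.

After converting to SI:
  alloy steel: E = 204.0 GPa, ρ = 7840 kg/m³
  aluminum alloy: E = 70.33 GPa, ρ = 2835 kg/m³
  magnesium alloy: E = 46.25 GPa, ρ = 1770 kg/m³
  borosilicate glass: E = 65.40 GPa, ρ = 2277 kg/m³
  low-carbon steel: E = 210.3 GPa, ρ = 7819 kg/m³
  magnesium alloy: M = 2.03×10⁻³
  borosilicate glass: M = 1.77×10⁻³
  aluminum alloy: M = 1.46×10⁻³
  low-carbon steel: M = 0.761×10⁻³
  alloy steel: M = 0.751×10⁻³
The maximum is for magnesium alloy.

magnesium alloy, M = 2.03×10⁻³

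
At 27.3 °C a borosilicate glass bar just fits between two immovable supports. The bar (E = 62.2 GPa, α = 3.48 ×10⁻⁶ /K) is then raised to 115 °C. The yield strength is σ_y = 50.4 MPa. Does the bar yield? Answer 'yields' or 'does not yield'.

ΔT = 87.70 K. Constrained thermal stress σ = E·α·ΔT = 62.20×10³ MPa × 3.48×10⁻⁶ × 87.70 = 19.0 MPa (compressive).
Compare to σ_y = 50.4 MPa: σ < σ_y, so it does not yield.

does not yield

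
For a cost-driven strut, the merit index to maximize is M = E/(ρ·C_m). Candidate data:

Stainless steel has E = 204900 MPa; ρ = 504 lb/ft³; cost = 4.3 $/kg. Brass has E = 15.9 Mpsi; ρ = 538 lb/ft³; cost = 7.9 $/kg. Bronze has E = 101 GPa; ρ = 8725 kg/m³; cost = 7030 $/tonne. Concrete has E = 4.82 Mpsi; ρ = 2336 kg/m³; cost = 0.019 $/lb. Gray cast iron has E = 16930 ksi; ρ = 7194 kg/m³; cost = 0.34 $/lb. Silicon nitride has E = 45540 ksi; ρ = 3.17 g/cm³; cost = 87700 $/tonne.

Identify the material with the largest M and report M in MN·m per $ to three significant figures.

concrete, M = 340 MN·m per $

Normalizing units and computing the index:
  stainless steel: E = 204.9 GPa, ρ = 8073 kg/m³, cost = 4.300 $/kg
  brass: E = 109.6 GPa, ρ = 8618 kg/m³, cost = 7.900 $/kg
  bronze: E = 101.0 GPa, ρ = 8725 kg/m³, cost = 7.030 $/kg
  concrete: E = 33.23 GPa, ρ = 2336 kg/m³, cost = 0.04189 $/kg
  gray cast iron: E = 116.7 GPa, ρ = 7194 kg/m³, cost = 0.7496 $/kg
  silicon nitride: E = 314.0 GPa, ρ = 3170 kg/m³, cost = 87.70 $/kg
  concrete: M = 340 MN·m per $
  gray cast iron: M = 21.6 MN·m per $
  stainless steel: M = 5.90 MN·m per $
  bronze: M = 1.65 MN·m per $
  brass: M = 1.61 MN·m per $
  silicon nitride: M = 1.13 MN·m per $
Highest index: concrete.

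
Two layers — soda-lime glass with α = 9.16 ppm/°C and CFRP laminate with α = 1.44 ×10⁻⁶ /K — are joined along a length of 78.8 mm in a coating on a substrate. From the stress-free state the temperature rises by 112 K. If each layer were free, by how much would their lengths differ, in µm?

Δα = |9.16 − 1.44|×10⁻⁶/K = 7.72×10⁻⁶/K.
ΔL_mismatch = Δα·L·ΔT = 7.72×10⁻⁶ × 78.8 mm × 112.0 K = 68.1 µm.

68.1 µm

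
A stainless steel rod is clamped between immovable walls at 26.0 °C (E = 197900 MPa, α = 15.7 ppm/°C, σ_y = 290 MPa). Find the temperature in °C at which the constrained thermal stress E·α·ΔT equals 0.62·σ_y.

83.9 °C

E = 197900 MPa = 197.9 GPa.
E·α·ΔT = 179.8 MPa ⇒ ΔT = 179.8 / (197.9×10³ × 15.7×10⁻⁶) = 57.87 K.
T = 26.0 + 57.87 = 83.87 °C.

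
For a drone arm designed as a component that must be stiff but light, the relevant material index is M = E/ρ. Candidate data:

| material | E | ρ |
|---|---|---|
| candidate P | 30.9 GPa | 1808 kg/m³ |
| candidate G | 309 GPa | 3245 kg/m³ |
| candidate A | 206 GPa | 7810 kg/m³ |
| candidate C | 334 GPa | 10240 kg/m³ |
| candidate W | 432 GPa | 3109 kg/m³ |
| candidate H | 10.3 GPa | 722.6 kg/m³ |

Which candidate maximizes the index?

Computing M directly (units already consistent):
  candidate W: M = 139 MN·m/kg
  candidate G: M = 95.2 MN·m/kg
  candidate C: M = 32.6 MN·m/kg
  candidate A: M = 26.4 MN·m/kg
  candidate P: M = 17.1 MN·m/kg
  candidate H: M = 14.3 MN·m/kg
Highest index: candidate W.

candidate W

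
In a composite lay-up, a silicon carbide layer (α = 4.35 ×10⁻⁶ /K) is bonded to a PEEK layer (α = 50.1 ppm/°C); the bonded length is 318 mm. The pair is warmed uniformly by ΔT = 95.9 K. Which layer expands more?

PEEK

α(silicon carbide) = 4.35×10⁻⁶/K vs α(PEEK) = 50.1×10⁻⁶/K.
Higher α expands more for the same ΔT: PEEK.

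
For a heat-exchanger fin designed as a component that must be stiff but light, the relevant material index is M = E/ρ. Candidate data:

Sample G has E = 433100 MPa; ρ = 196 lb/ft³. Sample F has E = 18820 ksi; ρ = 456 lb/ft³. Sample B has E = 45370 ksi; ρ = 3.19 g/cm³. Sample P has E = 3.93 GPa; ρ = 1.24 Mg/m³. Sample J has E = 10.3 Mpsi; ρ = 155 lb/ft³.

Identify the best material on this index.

Normalizing units and computing the index:
  sample G: E = 433.1 GPa, ρ = 3140 kg/m³
  sample F: E = 129.8 GPa, ρ = 7304 kg/m³
  sample B: E = 312.8 GPa, ρ = 3190 kg/m³
  sample P: E = 3.930 GPa, ρ = 1240 kg/m³
  sample J: E = 71.02 GPa, ρ = 2483 kg/m³
  sample G: M = 138 MN·m/kg
  sample B: M = 98.1 MN·m/kg
  sample J: M = 28.6 MN·m/kg
  sample F: M = 17.8 MN·m/kg
  sample P: M = 3.17 MN·m/kg
Sample G has the largest M.

sample G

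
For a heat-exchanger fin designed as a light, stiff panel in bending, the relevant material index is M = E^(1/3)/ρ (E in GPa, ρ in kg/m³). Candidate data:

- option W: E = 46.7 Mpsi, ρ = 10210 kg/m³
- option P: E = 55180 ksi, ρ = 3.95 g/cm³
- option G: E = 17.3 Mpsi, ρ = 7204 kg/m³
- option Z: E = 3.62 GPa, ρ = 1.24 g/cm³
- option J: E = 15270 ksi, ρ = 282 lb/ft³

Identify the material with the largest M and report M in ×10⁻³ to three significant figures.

option P, M = 1.83×10⁻³

In SI units:
  option W: E = 322.0 GPa, ρ = 10210 kg/m³
  option P: E = 380.5 GPa, ρ = 3950 kg/m³
  option G: E = 119.3 GPa, ρ = 7204 kg/m³
  option Z: E = 3.620 GPa, ρ = 1240 kg/m³
  option J: E = 105.3 GPa, ρ = 4517 kg/m³
  option P: M = 1.83×10⁻³
  option Z: M = 1.24×10⁻³
  option J: M = 1.05×10⁻³
  option G: M = 0.683×10⁻³
  option W: M = 0.671×10⁻³
Option P ranks first.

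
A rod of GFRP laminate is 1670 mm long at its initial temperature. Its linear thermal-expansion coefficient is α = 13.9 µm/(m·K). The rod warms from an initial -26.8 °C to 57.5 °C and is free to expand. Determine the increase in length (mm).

1.96 mm

ΔT = 57.5 − (-26.8) = 84.30 K.
ΔL = α·L₀·ΔT = 13.9×10⁻⁶ × 1670 mm × 84.30 K = 1.96 mm.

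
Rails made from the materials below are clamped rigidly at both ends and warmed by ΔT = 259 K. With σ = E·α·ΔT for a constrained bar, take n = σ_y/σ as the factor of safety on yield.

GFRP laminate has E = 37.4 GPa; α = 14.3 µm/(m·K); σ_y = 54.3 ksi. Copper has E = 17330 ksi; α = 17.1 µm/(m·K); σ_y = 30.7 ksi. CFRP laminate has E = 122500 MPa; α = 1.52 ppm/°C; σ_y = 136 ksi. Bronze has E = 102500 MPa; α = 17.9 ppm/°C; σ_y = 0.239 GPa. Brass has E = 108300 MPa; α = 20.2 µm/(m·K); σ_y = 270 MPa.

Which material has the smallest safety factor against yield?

Converting E to GPa, α to ×10⁻⁶/K, σ_y to MPa, then σ and n for each:
  GFRP laminate: E = 37.40, α = 14.3, σ_y = 374.4 → σ = 139 MPa, n = 2.70
  copper: E = 119.5, α = 17.1, σ_y = 211.7 → σ = 529 MPa, n = 0.400
  CFRP laminate: E = 122.5, α = 1.52, σ_y = 937.7 → σ = 48.2 MPa, n = 19.4
  bronze: E = 102.5, α = 17.9, σ_y = 239.0 → σ = 475 MPa, n = 0.503
  brass: E = 108.3, α = 20.2, σ_y = 270.0 → σ = 567 MPa, n = 0.477
The minimum is copper at n = 0.400.

copper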